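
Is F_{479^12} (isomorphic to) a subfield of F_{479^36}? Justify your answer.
Yes: F_{479^12} is a subfield of F_{479^36}

F_{p^m} embeds in F_{p^n} iff m | n (since F_{p^n} is the splitting field of x^(p^n) - x, and F_{p^m} ⊂ F_{p^n} forces p^n to be a power of p^m, i.e. m | n; conversely if m | n then every root of x^(p^m) - x is a root of x^(p^n) - x). Here 12 | 36 (since 36 = 3·12), so F_{479^12} is a subfield of F_{479^36}, and [F_{479^36} : F_{479^12}] = 36/12 = 3.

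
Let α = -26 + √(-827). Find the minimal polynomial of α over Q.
m_α(x) = x^2 + 52x + 1503

From α + 26 = √(-827), squaring gives (α + 26)^2 = -827, i.e. α^2 + 52α + 676 = -827, so α^2 + 52α + 1503 = 0. The discriminant of x^2 + 52x + 1503 is (52)^2 - 4·(1503) = 2704 - 6012 = -3308, and 4·(-827) is not a perfect square in Q since -827 is squarefree and ≠ 1. Hence x^2 + 52x + 1503 is irreducible over Q and is the minimal polynomial of α.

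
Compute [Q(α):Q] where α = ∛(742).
[Q(α):Q] = 3

The minimal polynomial of α is x^3 - 742, irreducible over Q since 742 is not a perfect cube (so x^3 - 742 has no rational root). Hence [Q(α):Q] = deg(m_α) = 3.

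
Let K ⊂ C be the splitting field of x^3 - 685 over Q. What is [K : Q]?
[K : Q] = 6

The roots of x^3 - 685 are ∛685, ω∛685, ω^2∛685 where ω = e^(2πi/3) is a primitive cube root of unity, so K = Q(∛685, ω). Now [Q(∛685):Q] = 3 (since 685 is not a perfect cube, x^3 - 685 is irreducible) and [Q(ω):Q] = 2. Both 2 and 3 divide [K:Q], and [K:Q] ≤ 3·2 = 6, so [K:Q] = 6. (Equivalently: Q(∛685) ⊂ R but ω ∉ R, so [K : Q(∛685)] = 2.)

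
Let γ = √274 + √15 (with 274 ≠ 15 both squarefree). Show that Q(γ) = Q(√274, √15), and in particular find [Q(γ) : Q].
[Q(γ) : Q] = 4 (equivalently, Q(γ) = Q(√274, √15))

Obviously Q(γ) ⊆ Q(√274, √15), and [Q(√274, √15):Q] = 4 (since 274, 15 are distinct squarefree integers > 1 with 4110 not a perfect square). To show equality we compute the minimal polynomial of γ. From γ = √274 + √15: γ^2 = 274 + 2√(4110) + 15 = 289 + 2√(4110), so γ^2 - 289 = 2√(4110); squaring, (γ^2 - 289)^2 = 4·4110, i.e. γ^4 - 578γ^2 + 83521 - 16440 = 0, i.e. γ^4 - 578γ^2 + 67081 = 0. So γ is a root of x^4 - 578x^2 + 67081. This polynomial is irreducible over Q: it has no rational root (each ±√274 ± √15 is irrational), and any factorization into two quadratics over Q would force √(4110) ∈ Q (pairing opposite roots) or √274, √15 ∈ Q (other pairings), all impossible. Hence [Q(γ):Q] = 4 = [Q(√274, √15):Q], so Q(γ) = Q(√274, √15).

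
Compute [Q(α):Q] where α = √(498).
[Q(α):Q] = 2

[Q(α):Q] equals the degree of the minimal polynomial of α. Here α^2 = 498 and x^2 - 498 is irreducible (d = 498 is squarefree, ≠ 1, hence not a square), so deg(m_α) = 2. Thus [Q(α):Q] = 2.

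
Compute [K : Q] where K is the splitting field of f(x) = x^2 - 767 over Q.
[K : Q] = 2

f(x) = x^2 - 767 factors as (x - √767)(x + √767). The splitting field is K = Q(√767). Since 767 is squarefree and > 1, it is not a perfect square, so x^2 - 767 is irreducible over Q and [Q(√767) : Q] = 2. Hence [K : Q] = 2.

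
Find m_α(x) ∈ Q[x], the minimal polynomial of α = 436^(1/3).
m_α(x) = x^3 - 436

α satisfies α^3 = 436, so x^3 - 436 annihilates α. By the rational root test, a rational root p/q (in lowest terms) of x^3 - 436 would satisfy p^3 = 436 q^3, forcing q = 1 and p^3 = 436; but 436 is not a perfect cube, contradiction. A monic cubic over Q with no rational root is irreducible (any nontrivial factorization would include a linear factor). Hence x^3 - 436 is the minimal polynomial of α, and in particular [Q(α):Q] = 3.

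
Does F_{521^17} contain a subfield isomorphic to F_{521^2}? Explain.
No: F_{521^2} is not a subfield of F_{521^17}

F_{p^m} embeds in F_{p^n} iff m | n. Here 2 ∤ 17 (since 17 = 8·2 + 1 with remainder 1 ≠ 0), so F_{521^2} is not a subfield of F_{521^17}. Equivalently: if it were, the tower law would give 2 = [F_{521^2}:F_521] dividing [F_{521^17}:F_521] = 17, contradiction.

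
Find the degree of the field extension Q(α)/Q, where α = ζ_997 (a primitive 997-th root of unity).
[Q(α):Q] = 996

The minimal polynomial of ζ_997 over Q is the 997-th cyclotomic polynomial Φ_997(x), which is irreducible over Q and has degree φ(997) = 996. Hence [Q(α):Q] = φ(997) = 996.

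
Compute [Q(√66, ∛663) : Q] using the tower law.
[Q(√66, ∛663) : Q] = 6

Let L = Q(√66, ∛663). Since Q(√66) ⊂ L and [Q(√66):Q] = 2, the tower law gives 2 | [L:Q]. Likewise Q(∛663) ⊂ L with [Q(∛663):Q] = 3 (because 663 is not a perfect cube), so 3 | [L:Q]. As gcd(2,3) = 1, [L:Q] is divisible by 6. Conversely L is generated over Q by √66 and ∛663, so [L:Q] ≤ 2·3 = 6. Therefore [Q(√66, ∛663) : Q] = 6.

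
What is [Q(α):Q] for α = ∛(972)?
[Q(α):Q] = 3

The minimal polynomial of α is x^3 - 972, irreducible over Q since 972 is not a perfect cube (so x^3 - 972 has no rational root). Hence [Q(α):Q] = deg(m_α) = 3.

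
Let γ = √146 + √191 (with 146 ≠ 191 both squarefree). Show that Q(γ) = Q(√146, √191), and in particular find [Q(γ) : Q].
[Q(γ) : Q] = 4 (equivalently, Q(γ) = Q(√146, √191))

Obviously Q(γ) ⊆ Q(√146, √191), and [Q(√146, √191):Q] = 4 (since 146, 191 are distinct squarefree integers > 1 with 27886 not a perfect square). To show equality we compute the minimal polynomial of γ. From γ = √146 + √191: γ^2 = 146 + 2√(27886) + 191 = 337 + 2√(27886), so γ^2 - 337 = 2√(27886); squaring, (γ^2 - 337)^2 = 4·27886, i.e. γ^4 - 674γ^2 + 113569 - 111544 = 0, i.e. γ^4 - 674γ^2 + 2025 = 0. So γ is a root of x^4 - 674x^2 + 2025. This polynomial is irreducible over Q: it has no rational root (each ±√146 ± √191 is irrational), and any factorization into two quadratics over Q would force √(27886) ∈ Q (pairing opposite roots) or √146, √191 ∈ Q (other pairings), all impossible. Hence [Q(γ):Q] = 4 = [Q(√146, √191):Q], so Q(γ) = Q(√146, √191).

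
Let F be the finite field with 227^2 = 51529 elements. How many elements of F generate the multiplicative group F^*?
There are φ(51528) = 16128 primitive elements

F_q^* is cyclic of order q - 1 = 51528. A cyclic group of order m has exactly φ(m) generators. Here m = 51528 = 2^3 · 3 · 19 · 113, so the number of primitive elements is φ(51528) = 16128.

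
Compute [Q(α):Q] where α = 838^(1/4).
[Q(α):Q] = 4

α is a root of x^4 - 838. By Eisenstein's criterion at the prime p = 2 (which divides the constant term 838 but p^2 = 4 does not, since 838 is squarefree), x^4 - 838 is irreducible over Q. Hence [Q(α):Q] = 4.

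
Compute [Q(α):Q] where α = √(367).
[Q(α):Q] = 2

[Q(α):Q] equals the degree of the minimal polynomial of α. Here α^2 = 367 and x^2 - 367 is irreducible (d = 367 is squarefree, ≠ 1, hence not a square), so deg(m_α) = 2. Thus [Q(α):Q] = 2.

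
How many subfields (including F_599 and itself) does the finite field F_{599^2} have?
F_{599^2} has 2 subfields

The subfields of F_{p^n} are exactly the fields F_{p^d} for d | n (each is the fixed field of the unique index-d subgroup of Gal(F_{p^n}/F_p) ≅ Z/nZ). The divisors of n = 2 are {1, 2}, giving 2 subfields: F_{599^1}, F_{599^2}.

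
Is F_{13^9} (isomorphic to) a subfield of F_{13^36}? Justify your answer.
Yes: F_{13^9} is a subfield of F_{13^36}

F_{p^m} embeds in F_{p^n} iff m | n (since F_{p^n} is the splitting field of x^(p^n) - x, and F_{p^m} ⊂ F_{p^n} forces p^n to be a power of p^m, i.e. m | n; conversely if m | n then every root of x^(p^m) - x is a root of x^(p^n) - x). Here 9 | 36 (since 36 = 4·9), so F_{13^9} is a subfield of F_{13^36}, and [F_{13^36} : F_{13^9}] = 36/9 = 4.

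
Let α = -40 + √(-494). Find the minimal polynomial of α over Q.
m_α(x) = x^2 + 80x + 2094

From α + 40 = √(-494), squaring gives (α + 40)^2 = -494, i.e. α^2 + 80α + 1600 = -494, so α^2 + 80α + 2094 = 0. The discriminant of x^2 + 80x + 2094 is (80)^2 - 4·(2094) = 6400 - 8376 = -1976, and 4·(-494) is not a perfect square in Q since -494 is squarefree and ≠ 1. Hence x^2 + 80x + 2094 is irreducible over Q and is the minimal polynomial of α.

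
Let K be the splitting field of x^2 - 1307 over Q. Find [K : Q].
[K : Q] = 2

f(x) = x^2 - 1307 factors as (x - √1307)(x + √1307). The splitting field is K = Q(√1307). Since 1307 is squarefree and > 1, it is not a perfect square, so x^2 - 1307 is irreducible over Q and [Q(√1307) : Q] = 2. Hence [K : Q] = 2.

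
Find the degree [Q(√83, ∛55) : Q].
[Q(√83, ∛55) : Q] = 6

Let L = Q(√83, ∛55). Since Q(√83) ⊂ L and [Q(√83):Q] = 2, the tower law gives 2 | [L:Q]. Likewise Q(∛55) ⊂ L with [Q(∛55):Q] = 3 (because 55 is not a perfect cube), so 3 | [L:Q]. As gcd(2,3) = 1, [L:Q] is divisible by 6. Conversely L is generated over Q by √83 and ∛55, so [L:Q] ≤ 2·3 = 6. Therefore [Q(√83, ∛55) : Q] = 6.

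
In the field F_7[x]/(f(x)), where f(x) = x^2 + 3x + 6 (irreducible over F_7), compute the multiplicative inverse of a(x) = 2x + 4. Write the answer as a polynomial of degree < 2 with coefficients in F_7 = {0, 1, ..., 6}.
a(x)^(-1) ≡ 6x + 6 (mod f(x))

Since f is irreducible over F_7, F_7[x]/(f) is a field and a(x) ≠ 0 has an inverse. Apply the extended Euclidean algorithm to f(x) and a(x) in F_7[x]: f(x) = (4x + 4)·a(x) + (4). The last nonzero remainder is the constant 4 = gcd(f, a) in F_7. Back-substituting through the division chain expresses 4 = s(x)·a(x) + t(x)·f(x) with s(x) ≡ 3x + 3 (mod f), so (3x + 3)·a(x) ≡ 4 (mod f). Multiplying by 4^(-1) ≡ 2 in F_7 gives a(x)^(-1) ≡ 2·(3x + 3) ≡ 6x + 6 (mod f). Check: (2x + 4)·(6x + 6) = 5x^2 + x + 3 ≡ 1 (mod x^2 + 3x + 6).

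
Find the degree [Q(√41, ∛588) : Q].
[Q(√41, ∛588) : Q] = 6

Let L = Q(√41, ∛588). Since Q(√41) ⊂ L and [Q(√41):Q] = 2, the tower law gives 2 | [L:Q]. Likewise Q(∛588) ⊂ L with [Q(∛588):Q] = 3 (because 588 is not a perfect cube), so 3 | [L:Q]. As gcd(2,3) = 1, [L:Q] is divisible by 6. Conversely L is generated over Q by √41 and ∛588, so [L:Q] ≤ 2·3 = 6. Therefore [Q(√41, ∛588) : Q] = 6.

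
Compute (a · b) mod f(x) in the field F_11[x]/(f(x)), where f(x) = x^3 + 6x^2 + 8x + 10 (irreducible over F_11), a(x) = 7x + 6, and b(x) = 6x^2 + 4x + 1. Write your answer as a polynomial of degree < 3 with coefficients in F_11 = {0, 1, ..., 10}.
a · b ≡ 10x^2 + 3x + 4 (mod f(x))

Multiply in F_11[x]: a(x)·b(x) = (7x + 6)·(6x^2 + 4x + 1) = 9x^3 + 9x^2 + 9x + 6. This has degree ≥ 3, so divide by f(x) over F_11: 9x^3 + 9x^2 + 9x + 6 = (9)·(x^3 + 6x^2 + 8x + 10) + (10x^2 + 3x + 4). Hence a·b ≡ 10x^2 + 3x + 4 (mod f). (F_11[x]/(f) is a field with 11^3 = 1331 elements since f is irreducible of degree 3.)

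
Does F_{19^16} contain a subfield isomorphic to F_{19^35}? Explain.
No: F_{19^35} is not a subfield of F_{19^16}

F_{p^m} embeds in F_{p^n} iff m | n. Here 35 ∤ 16 (since 16 = 0·35 + 16 with remainder 16 ≠ 0), so F_{19^35} is not a subfield of F_{19^16}. Equivalently: if it were, the tower law would give 35 = [F_{19^35}:F_19] dividing [F_{19^16}:F_19] = 16, contradiction.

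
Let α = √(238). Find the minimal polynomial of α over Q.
m_α(x) = x^2 - 238

α satisfies α^2 - 238 = 0, so x^2 - 238 annihilates α. Since d = 238 is squarefree and ≠ 1, it is not a perfect square in Q, so x^2 - 238 has no rational root and is therefore irreducible over Q (a degree-2 polynomial over a field is irreducible iff it has no root). Hence m_α(x) = x^2 - 238.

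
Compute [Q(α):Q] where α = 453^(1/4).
[Q(α):Q] = 4

α is a root of x^4 - 453. By Eisenstein's criterion at the prime p = 3 (which divides the constant term 453 but p^2 = 9 does not, since 453 is squarefree), x^4 - 453 is irreducible over Q. Hence [Q(α):Q] = 4.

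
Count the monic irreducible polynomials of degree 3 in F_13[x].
There are 728 monic irreducible polynomials of degree 3 over F_13

Each element of F_{13^3} that lies in no proper subfield is a root of exactly one monic irreducible of degree 3 over F_13, and each such polynomial has 3 distinct roots in F_{13^3}. By Möbius inversion the count is N_13(3) = (1/3) Σ_{d|3} μ(3/d) · 13^d = (1/3)(μ(3)·13^1 + μ(1)·13^3) = 2184/3 = 728.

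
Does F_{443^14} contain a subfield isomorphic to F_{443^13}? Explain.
No: F_{443^13} is not a subfield of F_{443^14}

F_{p^m} embeds in F_{p^n} iff m | n. Here 13 ∤ 14 (since 14 = 1·13 + 1 with remainder 1 ≠ 0), so F_{443^13} is not a subfield of F_{443^14}. Equivalently: if it were, the tower law would give 13 = [F_{443^13}:F_443] dividing [F_{443^14}:F_443] = 14, contradiction.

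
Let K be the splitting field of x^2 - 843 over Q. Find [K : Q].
[K : Q] = 2

f(x) = x^2 - 843 factors as (x - √843)(x + √843). The splitting field is K = Q(√843). Since 843 is squarefree and > 1, it is not a perfect square, so x^2 - 843 is irreducible over Q and [Q(√843) : Q] = 2. Hence [K : Q] = 2.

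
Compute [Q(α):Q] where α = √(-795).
[Q(α):Q] = 2

[Q(α):Q] equals the degree of the minimal polynomial of α. Here α^2 = -795 and x^2 + 795 is irreducible (d = -795 is squarefree, ≠ 1, hence not a square), so deg(m_α) = 2. Thus [Q(α):Q] = 2.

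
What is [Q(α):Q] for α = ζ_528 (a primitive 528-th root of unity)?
[Q(α):Q] = 160

The minimal polynomial of ζ_528 over Q is the 528-th cyclotomic polynomial Φ_528(x), which is irreducible over Q and has degree φ(528) = 160. Hence [Q(α):Q] = φ(528) = 160.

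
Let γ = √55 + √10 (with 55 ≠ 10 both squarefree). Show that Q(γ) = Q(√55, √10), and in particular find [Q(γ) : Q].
[Q(γ) : Q] = 4 (equivalently, Q(γ) = Q(√55, √10))

Obviously Q(γ) ⊆ Q(√55, √10), and [Q(√55, √10):Q] = 4 (since 55, 10 are distinct squarefree integers > 1 with 550 not a perfect square). To show equality we compute the minimal polynomial of γ. From γ = √55 + √10: γ^2 = 55 + 2√(550) + 10 = 65 + 2√(550), so γ^2 - 65 = 2√(550); squaring, (γ^2 - 65)^2 = 4·550, i.e. γ^4 - 130γ^2 + 4225 - 2200 = 0, i.e. γ^4 - 130γ^2 + 2025 = 0. So γ is a root of x^4 - 130x^2 + 2025. This polynomial is irreducible over Q: it has no rational root (each ±√55 ± √10 is irrational), and any factorization into two quadratics over Q would force √(550) ∈ Q (pairing opposite roots) or √55, √10 ∈ Q (other pairings), all impossible. Hence [Q(γ):Q] = 4 = [Q(√55, √10):Q], so Q(γ) = Q(√55, √10).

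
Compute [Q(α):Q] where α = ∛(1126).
[Q(α):Q] = 3

The minimal polynomial of α is x^3 - 1126, irreducible over Q since 1126 is not a perfect cube (so x^3 - 1126 has no rational root). Hence [Q(α):Q] = deg(m_α) = 3.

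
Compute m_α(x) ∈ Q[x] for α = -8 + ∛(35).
m_α(x) = x^3 + 24x^2 + 192x + 477

Set β = α + 8 = ∛(35), so β^3 = 35. Then (α + 8)^3 - 35 = 0, i.e. α is a root of g(x) = (x + 8)^3 - 35 = x^3 + 24x^2 + 192x + 477. Since g(x) = h(x + 8) where h(x) = x^3 - 35, and h is irreducible over Q (because 35 is not a perfect cube, so h has no rational root, and a monic cubic with no rational root is irreducible), g is also irreducible (irreducibility is preserved under the substitution x → x + 8). Hence m_α(x) = x^3 + 24x^2 + 192x + 477.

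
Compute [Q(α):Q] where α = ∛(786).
[Q(α):Q] = 3

The minimal polynomial of α is x^3 - 786, irreducible over Q since 786 is not a perfect cube (so x^3 - 786 has no rational root). Hence [Q(α):Q] = deg(m_α) = 3.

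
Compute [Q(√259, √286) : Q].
[Q(√259, √286) : Q] = 4

[Q(√259):Q] = 2 (min poly x^2 - 259, irreducible since 259 is squarefree > 1). For the top step, suppose √286 ∈ Q(√259), say √286 = c + d√259 with c, d ∈ Q. Squaring: 286 = c^2 + 259d^2 + 2cd√259. Since √259 ∉ Q this forces 2cd = 0. If d = 0 then √286 = c ∈ Q, contradicting 286 squarefree > 1. If c = 0 then 286 = 259d^2, so 259·286 = (259d)^2 is a perfect square in Q — but 259·286 = 74074 is not a perfect square (since 259 and 286 are distinct squarefree integers). Contradiction. Hence √286 ∉ Q(√259), so x^2 - 286 stays irreducible over Q(√259) and [Q(√259, √286) : Q(√259)] = 2. By the tower law, [Q(√259, √286) : Q] = 2 · 2 = 4.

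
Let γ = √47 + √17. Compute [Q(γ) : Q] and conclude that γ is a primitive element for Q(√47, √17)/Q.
[Q(γ) : Q] = 4 (equivalently, Q(γ) = Q(√47, √17))

Obviously Q(γ) ⊆ Q(√47, √17), and [Q(√47, √17):Q] = 4 (since 47, 17 are distinct squarefree integers > 1 with 799 not a perfect square). To show equality we compute the minimal polynomial of γ. From γ = √47 + √17: γ^2 = 47 + 2√(799) + 17 = 64 + 2√(799), so γ^2 - 64 = 2√(799); squaring, (γ^2 - 64)^2 = 4·799, i.e. γ^4 - 128γ^2 + 4096 - 3196 = 0, i.e. γ^4 - 128γ^2 + 900 = 0. So γ is a root of x^4 - 128x^2 + 900. This polynomial is irreducible over Q: it has no rational root (each ±√47 ± √17 is irrational), and any factorization into two quadratics over Q would force √(799) ∈ Q (pairing opposite roots) or √47, √17 ∈ Q (other pairings), all impossible. Hence [Q(γ):Q] = 4 = [Q(√47, √17):Q], so Q(γ) = Q(√47, √17).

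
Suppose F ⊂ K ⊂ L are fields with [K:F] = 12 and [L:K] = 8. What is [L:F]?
[L:F] = 96

The tower law says that for any tower of field extensions F ⊂ K ⊂ L with finite degrees, [L:F] = [L:K] · [K:F]. Here this gives [L:F] = 8 · 12 = 96.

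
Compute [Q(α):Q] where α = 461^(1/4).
[Q(α):Q] = 4

α is a root of x^4 - 461. By Eisenstein's criterion at the prime p = 461 (which divides the constant term 461 but p^2 = 212521 does not, since 461 is squarefree), x^4 - 461 is irreducible over Q. Hence [Q(α):Q] = 4.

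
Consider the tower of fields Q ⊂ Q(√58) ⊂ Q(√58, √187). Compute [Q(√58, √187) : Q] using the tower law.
[Q(√58, √187) : Q] = 4

[Q(√58):Q] = 2 (min poly x^2 - 58, irreducible since 58 is squarefree > 1). For the top step, suppose √187 ∈ Q(√58), say √187 = c + d√58 with c, d ∈ Q. Squaring: 187 = c^2 + 58d^2 + 2cd√58. Since √58 ∉ Q this forces 2cd = 0. If d = 0 then √187 = c ∈ Q, contradicting 187 squarefree > 1. If c = 0 then 187 = 58d^2, so 58·187 = (58d)^2 is a perfect square in Q — but 58·187 = 10846 is not a perfect square (since 58 and 187 are distinct squarefree integers). Contradiction. Hence √187 ∉ Q(√58), so x^2 - 187 stays irreducible over Q(√58) and [Q(√58, √187) : Q(√58)] = 2. By the tower law, [Q(√58, √187) : Q] = 2 · 2 = 4.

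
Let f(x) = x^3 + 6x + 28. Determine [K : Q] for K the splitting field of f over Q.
[K : Q] = 6

By the rational root test, any rational root of the monic integer polynomial f(x) = x^3 + 6x + 28 must be an integer dividing the constant term 28, i.e. one of ±{1, 2, 4, 7, 14, 28}. Evaluating: f(1) = 35, f(-1) = 21, f(2) = 48, f(-2) = 8, f(4) = 116, f(-4) = -60, f(7) = 413, f(-7) = -357, f(14) = 2856, f(-14) = -2800, f(28) = 22148, f(-28) = -22092; none is 0, so f has no rational root and is therefore irreducible over Q (a cubic with no linear factor over a field is irreducible). For an irreducible cubic, the Galois group is A_3 or S_3 according as the discriminant disc(f) = -4a^3 - 27b^2 = -4·(6)^3 - 27·(28)^2 = -22032 is or is not a square in Q. Here disc(f) = -22032 is not a perfect square in Q, so the Galois group of f over Q is not contained in A_3 and must be all of S_3. The splitting field has degree |S_3| = 6 over Q, so [K : Q] = 6.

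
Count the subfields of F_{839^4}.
F_{839^4} has 3 subfields

The subfields of F_{p^n} are exactly the fields F_{p^d} for d | n (each is the fixed field of the unique index-d subgroup of Gal(F_{p^n}/F_p) ≅ Z/nZ). The divisors of n = 4 are {1, 2, 4}, giving 3 subfields: F_{839^1}, F_{839^2}, F_{839^4}.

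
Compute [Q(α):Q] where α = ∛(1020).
[Q(α):Q] = 3

The minimal polynomial of α is x^3 - 1020, irreducible over Q since 1020 is not a perfect cube (so x^3 - 1020 has no rational root). Hence [Q(α):Q] = deg(m_α) = 3.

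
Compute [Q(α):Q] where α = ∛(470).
[Q(α):Q] = 3

The minimal polynomial of α is x^3 - 470, irreducible over Q since 470 is not a perfect cube (so x^3 - 470 has no rational root). Hence [Q(α):Q] = deg(m_α) = 3.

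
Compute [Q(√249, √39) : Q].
[Q(√249, √39) : Q] = 4

[Q(√249):Q] = 2 (min poly x^2 - 249, irreducible since 249 is squarefree > 1). For the top step, suppose √39 ∈ Q(√249), say √39 = c + d√249 with c, d ∈ Q. Squaring: 39 = c^2 + 249d^2 + 2cd√249. Since √249 ∉ Q this forces 2cd = 0. If d = 0 then √39 = c ∈ Q, contradicting 39 squarefree > 1. If c = 0 then 39 = 249d^2, so 249·39 = (249d)^2 is a perfect square in Q — but 249·39 = 9711 is not a perfect square (since 249 and 39 are distinct squarefree integers). Contradiction. Hence √39 ∉ Q(√249), so x^2 - 39 stays irreducible over Q(√249) and [Q(√249, √39) : Q(√249)] = 2. By the tower law, [Q(√249, √39) : Q] = 2 · 2 = 4.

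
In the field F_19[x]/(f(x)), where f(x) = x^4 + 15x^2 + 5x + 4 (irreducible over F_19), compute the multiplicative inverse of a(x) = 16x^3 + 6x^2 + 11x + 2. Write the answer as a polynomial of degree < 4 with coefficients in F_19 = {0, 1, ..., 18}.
a(x)^(-1) ≡ 5x^3 + 4x^2 + 10 (mod f(x))

Since f is irreducible over F_19, F_19[x]/(f) is a field and a(x) ≠ 0 has an inverse. Apply the extended Euclidean algorithm to f(x) and a(x) in F_19[x]: f(x) = (6x + 12)·a(x) + (10x^2 + 13x + 18);  a(x) = (13x + 16)·(10x^2 + 13x + 18) + (6x + 18);  (10x^2 + 13x + 18) = (8x + 13)·(6x + 18) + (12). The last nonzero remainder is the constant 12 = gcd(f, a) in F_19. Back-substituting through the division chain expresses 12 = s(x)·a(x) + t(x)·f(x) with s(x) ≡ 3x^3 + 10x^2 + 6 (mod f), so (3x^3 + 10x^2 + 6)·a(x) ≡ 12 (mod f). Multiplying by 12^(-1) ≡ 8 in F_19 gives a(x)^(-1) ≡ 8·(3x^3 + 10x^2 + 6) ≡ 5x^3 + 4x^2 + 10 (mod f). Check: (16x^3 + 6x^2 + 11x + 2)·(5x^3 + 4x^2 + 10) = 4x^6 + 18x^5 + 3x^4 + 5x^3 + 11x^2 + 15x + 1 ≡ 1 (mod x^4 + 15x^2 + 5x + 4).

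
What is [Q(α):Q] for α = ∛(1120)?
[Q(α):Q] = 3

The minimal polynomial of α is x^3 - 1120, irreducible over Q since 1120 is not a perfect cube (so x^3 - 1120 has no rational root). Hence [Q(α):Q] = deg(m_α) = 3.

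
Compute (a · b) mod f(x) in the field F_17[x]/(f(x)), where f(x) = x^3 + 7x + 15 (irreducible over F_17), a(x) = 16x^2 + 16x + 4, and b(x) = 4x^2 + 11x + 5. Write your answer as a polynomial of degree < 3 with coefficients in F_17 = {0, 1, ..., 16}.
a · b ≡ 11x^2 + 7 (mod f(x))

Multiply in F_17[x]: a(x)·b(x) = (16x^2 + 16x + 4)·(4x^2 + 11x + 5) = 13x^4 + 2x^3 + 5x + 3. This has degree ≥ 3, so divide by f(x) over F_17: 13x^4 + 2x^3 + 5x + 3 = (13x + 2)·(x^3 + 7x + 15) + (11x^2 + 7). Hence a·b ≡ 11x^2 + 7 (mod f). (F_17[x]/(f) is a field with 17^3 = 4913 elements since f is irreducible of degree 3.)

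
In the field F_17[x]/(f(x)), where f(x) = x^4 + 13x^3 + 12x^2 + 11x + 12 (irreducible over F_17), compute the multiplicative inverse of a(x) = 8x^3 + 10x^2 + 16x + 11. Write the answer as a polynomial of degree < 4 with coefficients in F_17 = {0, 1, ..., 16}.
a(x)^(-1) ≡ 9x^3 + 16x^2 + 5x + 15 (mod f(x))

Since f is irreducible over F_17, F_17[x]/(f) is a field and a(x) ≠ 0 has an inverse. Apply the extended Euclidean algorithm to f(x) and a(x) in F_17[x]: f(x) = (15x + 2)·a(x) + (7x^2 + x + 7);  a(x) = (6x + 3)·(7x^2 + x + 7) + (5x + 7);  (7x^2 + x + 7) = (15x + 3)·(5x + 7) + (3). The last nonzero remainder is the constant 3 = gcd(f, a) in F_17. Back-substituting through the division chain expresses 3 = s(x)·a(x) + t(x)·f(x) with s(x) ≡ 10x^3 + 14x^2 + 15x + 11 (mod f), so (10x^3 + 14x^2 + 15x + 11)·a(x) ≡ 3 (mod f). Multiplying by 3^(-1) ≡ 6 in F_17 gives a(x)^(-1) ≡ 6·(10x^3 + 14x^2 + 15x + 11) ≡ 9x^3 + 16x^2 + 5x + 15 (mod f). Check: (8x^3 + 10x^2 + 16x + 11)·(9x^3 + 16x^2 + 5x + 15) = 4x^6 + 14x^5 + 4x^4 + 15x^3 + 15x^2 + 6x + 12 ≡ 1 (mod x^4 + 13x^3 + 12x^2 + 11x + 12).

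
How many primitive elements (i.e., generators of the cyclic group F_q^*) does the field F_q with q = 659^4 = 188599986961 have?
There are φ(188599986960) = 35271475200 primitive elements

F_q^* is cyclic of order q - 1 = 188599986960. A cyclic group of order m has exactly φ(m) generators. Here m = 188599986960 = 2^4 · 3 · 5 · 7 · 11 · 17 · 47 · 53 · 241, so the number of primitive elements is φ(188599986960) = 35271475200.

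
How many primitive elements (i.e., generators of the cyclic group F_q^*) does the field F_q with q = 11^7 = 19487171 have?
There are φ(19487170) = 7613424 primitive elements

F_q^* is cyclic of order q - 1 = 19487170. A cyclic group of order m has exactly φ(m) generators. Here m = 19487170 = 2 · 5 · 43 · 45319, so the number of primitive elements is φ(19487170) = 7613424.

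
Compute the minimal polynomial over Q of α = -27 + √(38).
m_α(x) = x^2 + 54x + 691

From α + 27 = √(38), squaring gives (α + 27)^2 = 38, i.e. α^2 + 54α + 729 = 38, so α^2 + 54α + 691 = 0. The discriminant of x^2 + 54x + 691 is (54)^2 - 4·(691) = 2916 - 2764 = 152, and 4·(38) is not a perfect square in Q since 38 is squarefree and ≠ 1. Hence x^2 + 54x + 691 is irreducible over Q and is the minimal polynomial of α.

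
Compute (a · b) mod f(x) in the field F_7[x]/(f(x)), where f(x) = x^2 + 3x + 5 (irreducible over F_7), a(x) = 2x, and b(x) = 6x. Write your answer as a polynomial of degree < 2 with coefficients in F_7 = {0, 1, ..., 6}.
a · b ≡ 6x + 3 (mod f(x))

Multiply in F_7[x]: a(x)·b(x) = (2x)·(6x) = 5x^2. This has degree ≥ 2, so divide by f(x) over F_7: 5x^2 = (5)·(x^2 + 3x + 5) + (6x + 3). Hence a·b ≡ 6x + 3 (mod f). (F_7[x]/(f) is a field with 7^2 = 49 elements since f is irreducible of degree 2.)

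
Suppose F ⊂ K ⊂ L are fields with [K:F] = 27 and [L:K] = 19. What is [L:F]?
[L:F] = 513

The tower law says that for any tower of field extensions F ⊂ K ⊂ L with finite degrees, [L:F] = [L:K] · [K:F]. Here this gives [L:F] = 19 · 27 = 513.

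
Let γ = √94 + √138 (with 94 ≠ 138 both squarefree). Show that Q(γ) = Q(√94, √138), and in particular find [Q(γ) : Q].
[Q(γ) : Q] = 4 (equivalently, Q(γ) = Q(√94, √138))

Obviously Q(γ) ⊆ Q(√94, √138), and [Q(√94, √138):Q] = 4 (since 94, 138 are distinct squarefree integers > 1 with 12972 not a perfect square). To show equality we compute the minimal polynomial of γ. From γ = √94 + √138: γ^2 = 94 + 2√(12972) + 138 = 232 + 2√(12972), so γ^2 - 232 = 2√(12972); squaring, (γ^2 - 232)^2 = 4·12972, i.e. γ^4 - 464γ^2 + 53824 - 51888 = 0, i.e. γ^4 - 464γ^2 + 1936 = 0. So γ is a root of x^4 - 464x^2 + 1936. This polynomial is irreducible over Q: it has no rational root (each ±√94 ± √138 is irrational), and any factorization into two quadratics over Q would force √(12972) ∈ Q (pairing opposite roots) or √94, √138 ∈ Q (other pairings), all impossible. Hence [Q(γ):Q] = 4 = [Q(√94, √138):Q], so Q(γ) = Q(√94, √138).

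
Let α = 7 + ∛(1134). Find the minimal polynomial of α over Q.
m_α(x) = x^3 - 21x^2 + 147x - 1477

Set β = α - 7 = ∛(1134), so β^3 = 1134. Then (α - 7)^3 - 1134 = 0, i.e. α is a root of g(x) = (x - 7)^3 - 1134 = x^3 - 21x^2 + 147x - 1477. Since g(x) = h(x - 7) where h(x) = x^3 - 1134, and h is irreducible over Q (because 1134 is not a perfect cube, so h has no rational root, and a monic cubic with no rational root is irreducible), g is also irreducible (irreducibility is preserved under the substitution x → x - 7). Hence m_α(x) = x^3 - 21x^2 + 147x - 1477.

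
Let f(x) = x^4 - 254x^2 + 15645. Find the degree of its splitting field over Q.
[K : Q] = 4

Solving the quadratic in x^2: x^2 = (254 ± √(254^2 - 4·15645))/2 = (254 ± √1936)/2 = (254 ± 44)/2, giving x^2 = 149 or x^2 = 105. So f(x) = (x^2 - 149)(x^2 - 105) and the roots of f are ±√149, ±√105. Hence the splitting field is K = Q(√149, √105). Since 149 and 105 are distinct squarefree integers > 1, their product 15645 is not a perfect square, so √105 ∉ Q(√149). By the tower law [K:Q] = [Q(√149,√105):Q(√149)] · [Q(√149):Q] = 2 · 2 = 4.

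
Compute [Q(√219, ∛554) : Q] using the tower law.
[Q(√219, ∛554) : Q] = 6

Let L = Q(√219, ∛554). Since Q(√219) ⊂ L and [Q(√219):Q] = 2, the tower law gives 2 | [L:Q]. Likewise Q(∛554) ⊂ L with [Q(∛554):Q] = 3 (because 554 is not a perfect cube), so 3 | [L:Q]. As gcd(2,3) = 1, [L:Q] is divisible by 6. Conversely L is generated over Q by √219 and ∛554, so [L:Q] ≤ 2·3 = 6. Therefore [Q(√219, ∛554) : Q] = 6.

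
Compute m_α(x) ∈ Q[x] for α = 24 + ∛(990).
m_α(x) = x^3 - 72x^2 + 1728x - 14814

Set β = α - 24 = ∛(990), so β^3 = 990. Then (α - 24)^3 - 990 = 0, i.e. α is a root of g(x) = (x - 24)^3 - 990 = x^3 - 72x^2 + 1728x - 14814. Since g(x) = h(x - 24) where h(x) = x^3 - 990, and h is irreducible over Q (because 990 is not a perfect cube, so h has no rational root, and a monic cubic with no rational root is irreducible), g is also irreducible (irreducibility is preserved under the substitution x → x - 24). Hence m_α(x) = x^3 - 72x^2 + 1728x - 14814.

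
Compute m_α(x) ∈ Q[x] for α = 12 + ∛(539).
m_α(x) = x^3 - 36x^2 + 432x - 2267

Set β = α - 12 = ∛(539), so β^3 = 539. Then (α - 12)^3 - 539 = 0, i.e. α is a root of g(x) = (x - 12)^3 - 539 = x^3 - 36x^2 + 432x - 2267. Since g(x) = h(x - 12) where h(x) = x^3 - 539, and h is irreducible over Q (because 539 is not a perfect cube, so h has no rational root, and a monic cubic with no rational root is irreducible), g is also irreducible (irreducibility is preserved under the substitution x → x - 12). Hence m_α(x) = x^3 - 36x^2 + 432x - 2267.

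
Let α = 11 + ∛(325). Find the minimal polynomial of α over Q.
m_α(x) = x^3 - 33x^2 + 363x - 1656

Set β = α - 11 = ∛(325), so β^3 = 325. Then (α - 11)^3 - 325 = 0, i.e. α is a root of g(x) = (x - 11)^3 - 325 = x^3 - 33x^2 + 363x - 1656. Since g(x) = h(x - 11) where h(x) = x^3 - 325, and h is irreducible over Q (because 325 is not a perfect cube, so h has no rational root, and a monic cubic with no rational root is irreducible), g is also irreducible (irreducibility is preserved under the substitution x → x - 11). Hence m_α(x) = x^3 - 33x^2 + 363x - 1656.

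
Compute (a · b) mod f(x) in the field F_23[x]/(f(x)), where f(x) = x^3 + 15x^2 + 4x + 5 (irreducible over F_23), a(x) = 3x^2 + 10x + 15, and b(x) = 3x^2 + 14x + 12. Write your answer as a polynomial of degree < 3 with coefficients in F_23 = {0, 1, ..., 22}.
a · b ≡ 3x^2 + 8x + 12 (mod f(x))

Multiply in F_23[x]: a(x)·b(x) = (3x^2 + 10x + 15)·(3x^2 + 14x + 12) = 9x^4 + 3x^3 + 14x^2 + 8x + 19. This has degree ≥ 3, so divide by f(x) over F_23: 9x^4 + 3x^3 + 14x^2 + 8x + 19 = (9x + 6)·(x^3 + 15x^2 + 4x + 5) + (3x^2 + 8x + 12). Hence a·b ≡ 3x^2 + 8x + 12 (mod f). (F_23[x]/(f) is a field with 23^3 = 12167 elements since f is irreducible of degree 3.)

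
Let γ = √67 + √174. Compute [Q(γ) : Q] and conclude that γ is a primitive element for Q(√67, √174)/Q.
[Q(γ) : Q] = 4 (equivalently, Q(γ) = Q(√67, √174))

Obviously Q(γ) ⊆ Q(√67, √174), and [Q(√67, √174):Q] = 4 (since 67, 174 are distinct squarefree integers > 1 with 11658 not a perfect square). To show equality we compute the minimal polynomial of γ. From γ = √67 + √174: γ^2 = 67 + 2√(11658) + 174 = 241 + 2√(11658), so γ^2 - 241 = 2√(11658); squaring, (γ^2 - 241)^2 = 4·11658, i.e. γ^4 - 482γ^2 + 58081 - 46632 = 0, i.e. γ^4 - 482γ^2 + 11449 = 0. So γ is a root of x^4 - 482x^2 + 11449. This polynomial is irreducible over Q: it has no rational root (each ±√67 ± √174 is irrational), and any factorization into two quadratics over Q would force √(11658) ∈ Q (pairing opposite roots) or √67, √174 ∈ Q (other pairings), all impossible. Hence [Q(γ):Q] = 4 = [Q(√67, √174):Q], so Q(γ) = Q(√67, √174).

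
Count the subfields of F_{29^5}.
F_{29^5} has 2 subfields

The subfields of F_{p^n} are exactly the fields F_{p^d} for d | n (each is the fixed field of the unique index-d subgroup of Gal(F_{p^n}/F_p) ≅ Z/nZ). The divisors of n = 5 are {1, 5}, giving 2 subfields: F_{29^1}, F_{29^5}.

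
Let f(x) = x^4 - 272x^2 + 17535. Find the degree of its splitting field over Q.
[K : Q] = 4

Solving the quadratic in x^2: x^2 = (272 ± √(272^2 - 4·17535))/2 = (272 ± √3844)/2 = (272 ± 62)/2, giving x^2 = 105 or x^2 = 167. So f(x) = (x^2 - 105)(x^2 - 167) and the roots of f are ±√105, ±√167. Hence the splitting field is K = Q(√105, √167). Since 105 and 167 are distinct squarefree integers > 1, their product 17535 is not a perfect square, so √167 ∉ Q(√105). By the tower law [K:Q] = [Q(√105,√167):Q(√105)] · [Q(√105):Q] = 2 · 2 = 4.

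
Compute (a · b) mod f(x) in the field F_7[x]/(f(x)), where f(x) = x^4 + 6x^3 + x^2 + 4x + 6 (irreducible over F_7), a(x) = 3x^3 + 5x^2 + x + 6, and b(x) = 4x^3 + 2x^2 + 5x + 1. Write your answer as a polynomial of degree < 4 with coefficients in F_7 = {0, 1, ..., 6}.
a · b ≡ 2x^3 + 2x^2 + 3x + 5 (mod f(x))

Multiply in F_7[x]: a(x)·b(x) = (3x^3 + 5x^2 + x + 6)·(4x^3 + 2x^2 + 5x + 1) = 5x^6 + 5x^5 + x^4 + 5x^3 + x^2 + 3x + 6. This has degree ≥ 4, so divide by f(x) over F_7: 5x^6 + 5x^5 + x^4 + 5x^3 + x^2 + 3x + 6 = (5x^2 + 3x + 6)·(x^4 + 6x^3 + x^2 + 4x + 6) + (2x^3 + 2x^2 + 3x + 5). Hence a·b ≡ 2x^3 + 2x^2 + 3x + 5 (mod f). (F_7[x]/(f) is a field with 7^4 = 2401 elements since f is irreducible of degree 4.)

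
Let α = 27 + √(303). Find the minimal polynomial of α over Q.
m_α(x) = x^2 - 54x + 426

From α - 27 = √(303), squaring gives (α - 27)^2 = 303, i.e. α^2 - 54α + 729 = 303, so α^2 - 54α + 426 = 0. The discriminant of x^2 - 54x + 426 is (-54)^2 - 4·(426) = 2916 - 1704 = 1212, and 4·(303) is not a perfect square in Q since 303 is squarefree and ≠ 1. Hence x^2 - 54x + 426 is irreducible over Q and is the minimal polynomial of α.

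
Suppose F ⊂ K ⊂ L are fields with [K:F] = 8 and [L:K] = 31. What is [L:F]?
[L:F] = 248

The tower law says that for any tower of field extensions F ⊂ K ⊂ L with finite degrees, [L:F] = [L:K] · [K:F]. Here this gives [L:F] = 31 · 8 = 248.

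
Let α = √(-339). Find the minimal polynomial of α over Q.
m_α(x) = x^2 + 339

α satisfies α^2 + 339 = 0, so x^2 + 339 annihilates α. Since d = -339 is squarefree and ≠ 1, it is not a perfect square in Q, so x^2 + 339 has no rational root and is therefore irreducible over Q (a degree-2 polynomial over a field is irreducible iff it has no root). Hence m_α(x) = x^2 + 339.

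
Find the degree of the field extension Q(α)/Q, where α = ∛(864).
[Q(α):Q] = 3

The minimal polynomial of α is x^3 - 864, irreducible over Q since 864 is not a perfect cube (so x^3 - 864 has no rational root). Hence [Q(α):Q] = deg(m_α) = 3.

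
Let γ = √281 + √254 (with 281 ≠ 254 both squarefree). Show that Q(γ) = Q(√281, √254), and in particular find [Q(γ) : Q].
[Q(γ) : Q] = 4 (equivalently, Q(γ) = Q(√281, √254))

Obviously Q(γ) ⊆ Q(√281, √254), and [Q(√281, √254):Q] = 4 (since 281, 254 are distinct squarefree integers > 1 with 71374 not a perfect square). To show equality we compute the minimal polynomial of γ. From γ = √281 + √254: γ^2 = 281 + 2√(71374) + 254 = 535 + 2√(71374), so γ^2 - 535 = 2√(71374); squaring, (γ^2 - 535)^2 = 4·71374, i.e. γ^4 - 1070γ^2 + 286225 - 285496 = 0, i.e. γ^4 - 1070γ^2 + 729 = 0. So γ is a root of x^4 - 1070x^2 + 729. This polynomial is irreducible over Q: it has no rational root (each ±√281 ± √254 is irrational), and any factorization into two quadratics over Q would force √(71374) ∈ Q (pairing opposite roots) or √281, √254 ∈ Q (other pairings), all impossible. Hence [Q(γ):Q] = 4 = [Q(√281, √254):Q], so Q(γ) = Q(√281, √254).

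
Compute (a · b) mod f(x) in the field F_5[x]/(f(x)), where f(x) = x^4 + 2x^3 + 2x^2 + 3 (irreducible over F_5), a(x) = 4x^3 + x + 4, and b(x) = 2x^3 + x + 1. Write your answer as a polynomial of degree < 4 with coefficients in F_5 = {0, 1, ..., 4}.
a · b ≡ 3x^2 + 3x + 3 (mod f(x))

Multiply in F_5[x]: a(x)·b(x) = (4x^3 + x + 4)·(2x^3 + x + 1) = 3x^6 + x^4 + 2x^3 + x^2 + 4. This has degree ≥ 4, so divide by f(x) over F_5: 3x^6 + x^4 + 2x^3 + x^2 + 4 = (3x^2 + 4x + 2)·(x^4 + 2x^3 + 2x^2 + 3) + (3x^2 + 3x + 3). Hence a·b ≡ 3x^2 + 3x + 3 (mod f). (F_5[x]/(f) is a field with 5^4 = 625 elements since f is irreducible of degree 4.)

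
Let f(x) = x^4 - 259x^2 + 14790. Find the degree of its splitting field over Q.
[K : Q] = 4

Solving the quadratic in x^2: x^2 = (259 ± √(259^2 - 4·14790))/2 = (259 ± √7921)/2 = (259 ± 89)/2, giving x^2 = 174 or x^2 = 85. So f(x) = (x^2 - 174)(x^2 - 85) and the roots of f are ±√174, ±√85. Hence the splitting field is K = Q(√174, √85). Since 174 and 85 are distinct squarefree integers > 1, their product 14790 is not a perfect square, so √85 ∉ Q(√174). By the tower law [K:Q] = [Q(√174,√85):Q(√174)] · [Q(√174):Q] = 2 · 2 = 4.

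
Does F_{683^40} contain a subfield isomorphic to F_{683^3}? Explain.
No: F_{683^3} is not a subfield of F_{683^40}

F_{p^m} embeds in F_{p^n} iff m | n. Here 3 ∤ 40 (since 40 = 13·3 + 1 with remainder 1 ≠ 0), so F_{683^3} is not a subfield of F_{683^40}. Equivalently: if it were, the tower law would give 3 = [F_{683^3}:F_683] dividing [F_{683^40}:F_683] = 40, contradiction.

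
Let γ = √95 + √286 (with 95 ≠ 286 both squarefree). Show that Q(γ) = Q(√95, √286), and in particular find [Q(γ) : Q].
[Q(γ) : Q] = 4 (equivalently, Q(γ) = Q(√95, √286))

Obviously Q(γ) ⊆ Q(√95, √286), and [Q(√95, √286):Q] = 4 (since 95, 286 are distinct squarefree integers > 1 with 27170 not a perfect square). To show equality we compute the minimal polynomial of γ. From γ = √95 + √286: γ^2 = 95 + 2√(27170) + 286 = 381 + 2√(27170), so γ^2 - 381 = 2√(27170); squaring, (γ^2 - 381)^2 = 4·27170, i.e. γ^4 - 762γ^2 + 145161 - 108680 = 0, i.e. γ^4 - 762γ^2 + 36481 = 0. So γ is a root of x^4 - 762x^2 + 36481. This polynomial is irreducible over Q: it has no rational root (each ±√95 ± √286 is irrational), and any factorization into two quadratics over Q would force √(27170) ∈ Q (pairing opposite roots) or √95, √286 ∈ Q (other pairings), all impossible. Hence [Q(γ):Q] = 4 = [Q(√95, √286):Q], so Q(γ) = Q(√95, √286).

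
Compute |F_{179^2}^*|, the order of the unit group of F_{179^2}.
|F_{179^2}^*| = 32040

F_{179^2} has 179^2 = 32041 elements; its multiplicative group consists of all nonzero elements, so |F_{179^2}^*| = 32041 - 1 = 32040. (It is cyclic since any finite subgroup of the multiplicative group of a field is cyclic.)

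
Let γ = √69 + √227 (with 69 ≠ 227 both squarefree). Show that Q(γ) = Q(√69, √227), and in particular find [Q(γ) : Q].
[Q(γ) : Q] = 4 (equivalently, Q(γ) = Q(√69, √227))

Obviously Q(γ) ⊆ Q(√69, √227), and [Q(√69, √227):Q] = 4 (since 69, 227 are distinct squarefree integers > 1 with 15663 not a perfect square). To show equality we compute the minimal polynomial of γ. From γ = √69 + √227: γ^2 = 69 + 2√(15663) + 227 = 296 + 2√(15663), so γ^2 - 296 = 2√(15663); squaring, (γ^2 - 296)^2 = 4·15663, i.e. γ^4 - 592γ^2 + 87616 - 62652 = 0, i.e. γ^4 - 592γ^2 + 24964 = 0. So γ is a root of x^4 - 592x^2 + 24964. This polynomial is irreducible over Q: it has no rational root (each ±√69 ± √227 is irrational), and any factorization into two quadratics over Q would force √(15663) ∈ Q (pairing opposite roots) or √69, √227 ∈ Q (other pairings), all impossible. Hence [Q(γ):Q] = 4 = [Q(√69, √227):Q], so Q(γ) = Q(√69, √227).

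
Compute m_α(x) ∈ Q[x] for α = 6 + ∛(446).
m_α(x) = x^3 - 18x^2 + 108x - 662

Set β = α - 6 = ∛(446), so β^3 = 446. Then (α - 6)^3 - 446 = 0, i.e. α is a root of g(x) = (x - 6)^3 - 446 = x^3 - 18x^2 + 108x - 662. Since g(x) = h(x - 6) where h(x) = x^3 - 446, and h is irreducible over Q (because 446 is not a perfect cube, so h has no rational root, and a monic cubic with no rational root is irreducible), g is also irreducible (irreducibility is preserved under the substitution x → x - 6). Hence m_α(x) = x^3 - 18x^2 + 108x - 662.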